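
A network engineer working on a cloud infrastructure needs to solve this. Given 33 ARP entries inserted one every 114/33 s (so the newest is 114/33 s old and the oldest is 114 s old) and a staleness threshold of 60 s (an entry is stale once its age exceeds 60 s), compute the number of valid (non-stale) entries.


Ages are k * 114/33 s for k = 1..33 (spacing = 3.4545 s).
Entry k is valid iff k * 114/33 <= 60 iff k <= 33 * 60 / 114 = 17.3684
n_valid = floor(17.3684) = 17
(n_stale = 33 - 17 = 16)

17


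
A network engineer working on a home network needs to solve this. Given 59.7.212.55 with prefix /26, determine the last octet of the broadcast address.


Given: IP = 59.7.212.55, prefix = /26
Host bits = 32 - 26 = 6
Network last octet = 55 AND mask = 0
Host part size = 2^6 - 1 = 63
Broadcast last octet = 0 OR 63 = 63

63


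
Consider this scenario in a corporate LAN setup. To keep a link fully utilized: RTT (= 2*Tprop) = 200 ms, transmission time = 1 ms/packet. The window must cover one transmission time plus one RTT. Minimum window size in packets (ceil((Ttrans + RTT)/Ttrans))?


Given: Ttrans = 1 ms, RTT = 200 ms (= 2 * Tprop, Tprop = 100 ms)
Time until first ACK returns = Ttrans + RTT = 1 + 200 = 201 ms
Need W * Ttrans >= Ttrans + RTT  ->  W >= (Ttrans + RTT) / Ttrans
(Ttrans + RTT) / Ttrans = 201 / 1 = 201
W_min = ceil(201) = 201

201


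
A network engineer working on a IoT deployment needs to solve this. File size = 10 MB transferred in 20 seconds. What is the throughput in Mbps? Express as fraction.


Given: file = 10 MB, time = 20 s
File in Mb = 10 * 8 = 80 Mb
Throughput = 80 / 20 Mbps
Throughput = 4 Mbps

4


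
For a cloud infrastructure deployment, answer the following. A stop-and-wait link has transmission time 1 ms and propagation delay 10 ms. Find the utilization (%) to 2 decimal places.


Given: Ttrans = 1 ms, Tprop = 10 ms
RTT = 2 * Tprop = 2 * 10 = 20 ms
U = Ttrans / (Ttrans + RTT)
U = 1 / (1 + 20)
U = 1 / 21 = 0.047619
U% = 4.76%

4.76


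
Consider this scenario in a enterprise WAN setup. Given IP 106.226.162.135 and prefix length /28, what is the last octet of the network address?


Given: IP = 106.226.162.135, prefix = /28
Subnet mask = 255.255.255.240
Last octet of IP: 135
Last octet of mask: 240
Network last octet = 135 AND 240 = 128

128


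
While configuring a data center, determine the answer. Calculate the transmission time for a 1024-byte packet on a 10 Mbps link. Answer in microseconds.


Given: packet = 1024 bytes, bandwidth = 10 Mbps
Packet in bits = 1024 * 8 = 8192 bits
Bandwidth = 10 * 10^6 = 10000000 bps
Time = 8192 / 10000000 seconds
Time in us = 8192 * 10^6 / 10000000 = 819.2

819.2


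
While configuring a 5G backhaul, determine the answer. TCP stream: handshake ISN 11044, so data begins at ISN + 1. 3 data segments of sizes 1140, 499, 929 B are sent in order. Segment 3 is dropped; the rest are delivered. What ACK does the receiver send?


SYN uses sequence number 11044; first data byte = ISN + 1 = 11045.
Segment 1: SEQ = 11045, len = 1140 B, covers [11045, 12184]
Segment 2: SEQ = 12185, len = 499 B, covers [12185, 12683]
Segment 3: SEQ = 12684, len = 929 B, covers [12684, 13612] [LOST]
In-order data received: bytes [11045, 12683] (segments 1..2).
Segment 3 missing -> gap begins at byte 12684.
Cumulative ACK = next expected in-order byte = 11045 + 1140 + 499 = 12684

12684


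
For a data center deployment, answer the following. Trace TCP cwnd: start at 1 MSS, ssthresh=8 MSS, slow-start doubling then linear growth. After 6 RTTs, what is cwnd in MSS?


RTT 0: cwnd = 1 MSS (initial)
RTT 1: cwnd = 2 MSS (slow start, doubled)
RTT 2: cwnd = 4 MSS (slow start, doubled)
RTT 3: cwnd = 8 MSS (slow start, doubled)
RTT 4: cwnd = 9 MSS (congestion avoidance, +1)
RTT 5: cwnd = 10 MSS (congestion avoidance, +1)
RTT 6: cwnd = 11 MSS (congestion avoidance, +1)

11


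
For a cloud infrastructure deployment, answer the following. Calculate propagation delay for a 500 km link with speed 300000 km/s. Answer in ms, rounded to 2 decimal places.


Given: distance = 500 km, speed = 300000 km/s
Delay = distance / speed = 500 / 300000 seconds
Delay in ms = 500 * 1000 / 300000
Delay = 1.6667 ms
Rounded to 2 dp = 1.67 ms

1.67


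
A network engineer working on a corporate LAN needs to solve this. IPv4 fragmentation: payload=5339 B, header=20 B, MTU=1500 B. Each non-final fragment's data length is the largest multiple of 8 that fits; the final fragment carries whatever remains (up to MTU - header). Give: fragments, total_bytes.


Max data per non-final fragment = floor((MTU - header)/8)*8 = floor((1500 - 20)/8)*8 = floor(1480/8)*8 = 1480 B
Final fragment needs no 8-byte alignment: it can carry up to MTU - header = 1480 B
Non-final fragments needed = ceil((payload - 1480) / 1480) = ceil(3859/1480) = ceil(2.6074) = 3
Number of fragments = 3 + 1 = 4
Fragment sizes (data): 3 * 1480 B + 899 B (last, 899 <= 1480 OK)
Total bytes sent = payload + n_frags * header = 5339 + 4*20 = 5339 + 80 = 5419 B

4, 5419


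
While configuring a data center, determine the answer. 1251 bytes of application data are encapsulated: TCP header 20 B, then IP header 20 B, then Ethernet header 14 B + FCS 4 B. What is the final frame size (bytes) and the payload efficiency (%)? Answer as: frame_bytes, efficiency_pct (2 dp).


TCP segment = 1251 + 20 = 1271 B
IP packet = 1271 + 20 = 1291 B
Ethernet frame = 1291 + 14 + 4 = 1309 B
Efficiency = app / frame = 1251 / 1309 = 0.955691 = 95.5691% -> 95.57% (2 dp)

1309, 95.57


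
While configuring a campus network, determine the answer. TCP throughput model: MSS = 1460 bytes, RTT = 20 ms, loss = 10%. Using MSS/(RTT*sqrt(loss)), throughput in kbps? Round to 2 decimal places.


Given: MSS = 1460 bytes, RTT = 20 ms, loss = 10%
RTT in seconds = 20 / 1000 = 0.02
Loss rate = 10% = 0.1
sqrt(loss) = sqrt(0.1) = 0.316227766017
Throughput (bytes/s) = 1460 / (0.02 * 0.316227766017) = 230846.2692
Throughput (kbps) = 230846.2692 * 8 / 1000 = 1846.770154 -> 1846.77 kbps (2 dp)

1846.77


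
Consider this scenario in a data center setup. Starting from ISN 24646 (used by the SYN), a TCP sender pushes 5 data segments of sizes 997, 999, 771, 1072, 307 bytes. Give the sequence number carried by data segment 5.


The SYN occupies sequence number ISN = 24646, so the first data byte is ISN + 1 = 24647.
SEQ of data segment i = (ISN + 1) + sum of payload sizes of segments 1..i-1.
Segment 1: SEQ = 24647, payload = 997 bytes
Segment 2: SEQ = 25644, payload = 999 bytes
Segment 3: SEQ = 26643, payload = 771 bytes
Segment 4: SEQ = 27414, payload = 1072 bytes
Segment 5: SEQ = 28486, payload = 307 bytes
SEQ of segment 5 = 24647 + 997 + 999 + 771 + 1072 = 28486

28486


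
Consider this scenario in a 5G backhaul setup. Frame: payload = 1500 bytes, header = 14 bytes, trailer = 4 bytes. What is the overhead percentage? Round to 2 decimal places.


Given: payload = 1500 B, header = 14 B, trailer = 4 B
Overhead bytes = header + trailer = 14 + 4 = 18
Total frame = payload + overhead = 1500 + 18 = 1518
Overhead % = 18 / 1518 * 100 = 1.1858% -> 1.19% (2 dp)

1.19


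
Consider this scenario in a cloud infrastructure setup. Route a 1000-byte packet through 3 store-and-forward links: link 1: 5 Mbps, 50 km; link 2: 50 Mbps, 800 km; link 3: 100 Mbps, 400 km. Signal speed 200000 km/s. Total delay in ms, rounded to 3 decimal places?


Packet = 1000 bytes = 8000 bits. Store-and-forward: sum (t_trans + t_prop) per link.
Link 1: t_trans = 8000/(5*10^6) s = 1.6000 ms; t_prop = 50/200000 s = 0.2500 ms; subtotal = 1.8500 ms
Link 2: t_trans = 8000/(50*10^6) s = 0.1600 ms; t_prop = 800/200000 s = 4.0000 ms; subtotal = 4.1600 ms
Link 3: t_trans = 8000/(100*10^6) s = 0.0800 ms; t_prop = 400/200000 s = 2.0000 ms; subtotal = 2.0800 ms
End-to-end = 1.8500 + 4.1600 + 2.0800 = 8.0900 ms -> 8.090 ms (3 dp)

8.090


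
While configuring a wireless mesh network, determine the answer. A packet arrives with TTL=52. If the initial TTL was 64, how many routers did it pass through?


Given: initial TTL = 64, received TTL = 52
Hops = initial TTL - received TTL
Hops = 64 - 52 = 12

12


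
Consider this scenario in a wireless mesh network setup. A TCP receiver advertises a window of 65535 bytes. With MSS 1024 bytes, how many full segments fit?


Given: RWND = 65535 bytes, MSS = 1024 bytes
Full segments = floor(RWND / MSS)
Full segments = floor(65535 / 1024)
Full segments = floor(63.999) = 63

63


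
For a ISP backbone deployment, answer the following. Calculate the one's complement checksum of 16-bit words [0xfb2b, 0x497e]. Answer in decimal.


Given words: [0xfb2b, 0x497e]
Step 1: Sum all words
Raw sum = 64299 + 18814 = 83113
Step 2: Fold carry: (17577 + 1) = 17578
One's complement = ~17578 & 0xFFFF = 47957

47957


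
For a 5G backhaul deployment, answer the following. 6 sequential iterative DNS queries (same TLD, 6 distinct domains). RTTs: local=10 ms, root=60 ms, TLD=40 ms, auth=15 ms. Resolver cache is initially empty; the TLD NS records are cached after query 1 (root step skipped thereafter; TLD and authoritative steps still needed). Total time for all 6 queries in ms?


Lookup 1 (cold cache): local + root + TLD + auth = 10 + 60 + 40 + 15 = 125 ms
Lookups 2..6 (TLD NS cached -> skip root; new domain -> still ask TLD and auth): local + TLD + auth = 10 + 40 + 15 = 65 ms each
Remaining 5 lookups: 5 * 65 = 325 ms
Total = 125 + 325 = 450 ms

450


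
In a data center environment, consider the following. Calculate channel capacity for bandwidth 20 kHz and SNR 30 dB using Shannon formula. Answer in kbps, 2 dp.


Given: B = 20 kHz, SNR = 30 dB
SNR linear = 10^(30/10) = 1000
1 + SNR = 1001
log2(1001) = 9.9672262588
C = 20 * 1000 * 9.9672262588 = 199344.5252 bps
C = 199.344525 kbps -> 199.34 kbps (2 dp)

199.34


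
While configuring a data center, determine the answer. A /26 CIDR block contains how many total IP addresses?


Given: CIDR prefix /26
Host bits = 32 - 26 = 6
Total addresses = 2^6 = 64

64


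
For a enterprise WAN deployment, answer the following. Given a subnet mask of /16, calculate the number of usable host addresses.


Given: subnet mask /16
Host bits = 32 - 16 = 16
Total addresses = 2^16 = 65536
Usable hosts = 65536 - 2 (network + broadcast) = 65534

65534


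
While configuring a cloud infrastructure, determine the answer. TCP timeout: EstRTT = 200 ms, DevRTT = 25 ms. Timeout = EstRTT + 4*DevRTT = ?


Given: EstRTT = 200 ms, DevRTT = 25 ms
Timeout = EstRTT + 4 * DevRTT
4 * DevRTT = 4 * 25 = 100
Timeout = 200 + 100 = 300 ms

300


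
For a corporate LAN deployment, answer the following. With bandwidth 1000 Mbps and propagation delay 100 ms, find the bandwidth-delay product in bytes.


Given: bandwidth = 1000 Mbps, delay = 100 ms
BDP in bits = 1000 * 10^6 * 100 / 1000
BDP in bits = 100000000
BDP in bytes = 100000000 / 8 = 12500000

12500000


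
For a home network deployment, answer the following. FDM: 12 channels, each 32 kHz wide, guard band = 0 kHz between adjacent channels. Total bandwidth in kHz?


Given: 12 channels, 32 kHz each, guard = 0 kHz
Channel bandwidth = 12 * 32 = 384 kHz
Guard bands = 11 gaps * 0 kHz = 0 kHz
Total = 384 + 0 = 384 kHz

384


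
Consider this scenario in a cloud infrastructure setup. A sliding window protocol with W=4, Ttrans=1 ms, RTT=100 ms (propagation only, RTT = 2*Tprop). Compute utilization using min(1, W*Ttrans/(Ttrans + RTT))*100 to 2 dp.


Given: W = 4, Ttrans = 1 ms, RTT = 100 ms (= 2 * Tprop, Tprop = 50 ms)
Cycle time = Ttrans + RTT = 1 + 100 = 101 ms (first packet sent until its ACK returns)
W * Ttrans = 4 * 1 = 4 ms of sending per cycle
W * Ttrans / (Ttrans + RTT) = 4 / 101 = 0.039604
U = min(1, 0.039604) = 0.039604
U% = 3.96%

3.96


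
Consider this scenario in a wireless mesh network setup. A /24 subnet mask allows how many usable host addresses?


Given: subnet mask /24
Host bits = 32 - 24 = 8
Total addresses = 2^8 = 256
Usable hosts = 256 - 2 (network + broadcast) = 254

254


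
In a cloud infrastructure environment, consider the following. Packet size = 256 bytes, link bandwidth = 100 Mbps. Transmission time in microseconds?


Given: packet = 256 bytes, bandwidth = 100 Mbps
Packet in bits = 256 * 8 = 2048 bits
Bandwidth = 100 * 10^6 = 100000000 bps
Time = 2048 / 100000000 seconds
Time in us = 2048 * 10^6 / 100000000 = 20.48

20.48


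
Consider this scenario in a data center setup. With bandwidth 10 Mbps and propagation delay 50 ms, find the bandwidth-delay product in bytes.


Given: bandwidth = 10 Mbps, delay = 50 ms
BDP in bits = 10 * 10^6 * 50 / 1000
BDP in bits = 500000
BDP in bytes = 500000 / 8 = 62500

62500


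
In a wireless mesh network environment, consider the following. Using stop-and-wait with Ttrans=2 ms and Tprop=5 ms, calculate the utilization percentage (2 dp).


Given: Ttrans = 2 ms, Tprop = 5 ms
RTT = 2 * Tprop = 2 * 5 = 10 ms
U = Ttrans / (Ttrans + RTT)
U = 2 / (2 + 10)
U = 2 / 12 = 0.166667
U% = 16.67%

16.67


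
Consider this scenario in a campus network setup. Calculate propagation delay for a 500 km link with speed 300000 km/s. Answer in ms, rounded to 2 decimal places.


Given: distance = 500 km, speed = 300000 km/s
Delay = distance / speed = 500 / 300000 seconds
Delay in ms = 500 * 1000 / 300000
Delay = 1.6667 ms
Rounded to 2 dp = 1.67 ms

1.67


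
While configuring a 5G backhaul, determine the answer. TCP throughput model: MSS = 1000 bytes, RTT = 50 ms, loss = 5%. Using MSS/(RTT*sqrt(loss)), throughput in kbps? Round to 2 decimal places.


Given: MSS = 1000 bytes, RTT = 50 ms, loss = 5%
RTT in seconds = 50 / 1000 = 0.05
Loss rate = 5% = 0.05
sqrt(loss) = sqrt(0.05) = 0.223606797750
Throughput (bytes/s) = 1000 / (0.05 * 0.223606797750) = 89442.7191
Throughput (kbps) = 89442.7191 * 8 / 1000 = 715.541753 -> 715.54 kbps (2 dp)

715.54


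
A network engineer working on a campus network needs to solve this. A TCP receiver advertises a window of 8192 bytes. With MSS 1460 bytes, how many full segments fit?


Given: RWND = 8192 bytes, MSS = 1460 bytes
Full segments = floor(RWND / MSS)
Full segments = floor(8192 / 1460)
Full segments = floor(5.611) = 5

5


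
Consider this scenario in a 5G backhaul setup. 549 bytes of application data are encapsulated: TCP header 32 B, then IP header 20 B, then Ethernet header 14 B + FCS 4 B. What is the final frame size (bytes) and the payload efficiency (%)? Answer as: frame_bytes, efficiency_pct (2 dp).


TCP segment = 549 + 32 = 581 B
IP packet = 581 + 20 = 601 B
Ethernet frame = 601 + 14 + 4 = 619 B
Efficiency = app / frame = 549 / 619 = 0.886914 = 88.6914% -> 88.69% (2 dp)

619, 88.69


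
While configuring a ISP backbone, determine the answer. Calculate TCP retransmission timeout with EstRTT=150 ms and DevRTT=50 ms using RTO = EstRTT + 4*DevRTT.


Given: EstRTT = 150 ms, DevRTT = 50 ms
Timeout = EstRTT + 4 * DevRTT
4 * DevRTT = 4 * 50 = 200
Timeout = 150 + 200 = 350 ms

350


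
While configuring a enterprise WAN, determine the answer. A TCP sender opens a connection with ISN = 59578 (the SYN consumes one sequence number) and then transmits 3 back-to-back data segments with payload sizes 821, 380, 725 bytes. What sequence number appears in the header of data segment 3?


The SYN occupies sequence number ISN = 59578, so the first data byte is ISN + 1 = 59579.
SEQ of data segment i = (ISN + 1) + sum of payload sizes of segments 1..i-1.
Segment 1: SEQ = 59579, payload = 821 bytes
Segment 2: SEQ = 60400, payload = 380 bytes
Segment 3: SEQ = 60780, payload = 725 bytes
SEQ of segment 3 = 59579 + 821 + 380 = 60780

60780


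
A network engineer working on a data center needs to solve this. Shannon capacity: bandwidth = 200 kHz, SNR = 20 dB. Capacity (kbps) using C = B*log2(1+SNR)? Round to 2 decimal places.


Given: B = 200 kHz, SNR = 20 dB
SNR linear = 10^(20/10) = 100
1 + SNR = 101
log2(101) = 6.6582114828
C = 200 * 1000 * 6.6582114828 = 1331642.2966 bps
C = 1331.642297 kbps -> 1331.64 kbps (2 dp)

1331.64


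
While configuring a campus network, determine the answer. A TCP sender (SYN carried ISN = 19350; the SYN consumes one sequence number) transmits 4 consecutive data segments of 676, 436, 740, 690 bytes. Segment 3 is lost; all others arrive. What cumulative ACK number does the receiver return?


SYN uses sequence number 19350; first data byte = ISN + 1 = 19351.
Segment 1: SEQ = 19351, len = 676 B, covers [19351, 20026]
Segment 2: SEQ = 20027, len = 436 B, covers [20027, 20462]
Segment 3: SEQ = 20463, len = 740 B, covers [20463, 21202] [LOST]
Segment 4: SEQ = 21203, len = 690 B, covers [21203, 21892]
In-order data received: bytes [19351, 20462] (segments 1..2).
Segment 3 missing -> gap begins at byte 20463; later segments buffered out of order.
Cumulative ACK = next expected in-order byte = 19351 + 676 + 436 = 20463

20463


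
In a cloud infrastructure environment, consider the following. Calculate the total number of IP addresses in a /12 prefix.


Given: CIDR prefix /12
Host bits = 32 - 12 = 20
Total addresses = 2^20 = 1048576

1048576


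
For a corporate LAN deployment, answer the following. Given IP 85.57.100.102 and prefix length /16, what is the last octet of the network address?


Given: IP = 85.57.100.102, prefix = /16
Subnet mask = 255.255.0.0
Last octet of IP: 102
Last octet of mask: 0
Network last octet = 102 AND 0 = 0

0


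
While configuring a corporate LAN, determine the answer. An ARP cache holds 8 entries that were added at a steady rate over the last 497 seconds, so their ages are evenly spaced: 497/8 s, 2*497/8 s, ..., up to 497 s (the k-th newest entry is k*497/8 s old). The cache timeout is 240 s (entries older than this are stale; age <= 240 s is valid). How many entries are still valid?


Ages are k * 497/8 s for k = 1..8 (spacing = 62.1250 s).
Entry k is valid iff k * 497/8 <= 240 iff k <= 8 * 240 / 497 = 3.8632
n_valid = floor(3.8632) = 3
(n_stale = 8 - 3 = 5)

3


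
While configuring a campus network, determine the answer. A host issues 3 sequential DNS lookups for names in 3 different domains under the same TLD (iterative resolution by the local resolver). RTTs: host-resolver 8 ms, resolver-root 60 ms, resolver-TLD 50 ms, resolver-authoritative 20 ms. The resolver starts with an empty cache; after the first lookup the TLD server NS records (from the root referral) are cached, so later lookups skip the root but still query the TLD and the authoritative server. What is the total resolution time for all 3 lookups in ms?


Lookup 1 (cold cache): local + root + TLD + auth = 8 + 60 + 50 + 20 = 138 ms
Lookups 2..3 (TLD NS cached -> skip root; new domain -> still ask TLD and auth): local + TLD + auth = 8 + 50 + 20 = 78 ms each
Remaining 2 lookups: 2 * 78 = 156 ms
Total = 138 + 156 = 294 ms

294


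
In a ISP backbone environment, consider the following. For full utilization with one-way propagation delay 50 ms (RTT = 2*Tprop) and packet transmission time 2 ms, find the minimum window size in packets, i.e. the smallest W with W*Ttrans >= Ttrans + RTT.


Given: Ttrans = 2 ms, RTT = 100 ms (= 2 * Tprop, Tprop = 50 ms)
Time until first ACK returns = Ttrans + RTT = 2 + 100 = 102 ms
Need W * Ttrans >= Ttrans + RTT  ->  W >= (Ttrans + RTT) / Ttrans
(Ttrans + RTT) / Ttrans = 102 / 2 = 51
W_min = ceil(51) = 51

51


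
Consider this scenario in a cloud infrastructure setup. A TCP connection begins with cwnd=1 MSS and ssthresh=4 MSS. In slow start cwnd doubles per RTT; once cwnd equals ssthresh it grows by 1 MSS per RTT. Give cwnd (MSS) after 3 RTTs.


RTT 0: cwnd = 1 MSS (initial)
RTT 1: cwnd = 2 MSS (slow start, doubled)
RTT 2: cwnd = 4 MSS (slow start, doubled)
RTT 3: cwnd = 5 MSS (congestion avoidance, +1)

5


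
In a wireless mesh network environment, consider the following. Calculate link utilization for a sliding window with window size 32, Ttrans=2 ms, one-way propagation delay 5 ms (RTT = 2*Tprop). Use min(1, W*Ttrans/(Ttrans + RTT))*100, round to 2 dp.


Given: W = 32, Ttrans = 2 ms, RTT = 10 ms (= 2 * Tprop, Tprop = 5 ms)
Cycle time = Ttrans + RTT = 2 + 10 = 12 ms (first packet sent until its ACK returns)
W * Ttrans = 32 * 2 = 64 ms of sending per cycle
W * Ttrans / (Ttrans + RTT) = 64 / 12 = 5.333333
U = min(1, 5.333333) = 1.000000
U% = 100.00%

100.00


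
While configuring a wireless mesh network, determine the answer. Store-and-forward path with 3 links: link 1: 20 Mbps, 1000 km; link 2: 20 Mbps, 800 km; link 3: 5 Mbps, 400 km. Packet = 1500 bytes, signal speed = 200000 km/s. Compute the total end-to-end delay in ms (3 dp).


Packet = 1500 bytes = 12000 bits. Store-and-forward: sum (t_trans + t_prop) per link.
Link 1: t_trans = 12000/(20*10^6) s = 0.6000 ms; t_prop = 1000/200000 s = 5.0000 ms; subtotal = 5.6000 ms
Link 2: t_trans = 12000/(20*10^6) s = 0.6000 ms; t_prop = 800/200000 s = 4.0000 ms; subtotal = 4.6000 ms
Link 3: t_trans = 12000/(5*10^6) s = 2.4000 ms; t_prop = 400/200000 s = 2.0000 ms; subtotal = 4.4000 ms
End-to-end = 5.6000 + 4.6000 + 4.4000 = 14.6000 ms -> 14.600 ms (3 dp)

14.600


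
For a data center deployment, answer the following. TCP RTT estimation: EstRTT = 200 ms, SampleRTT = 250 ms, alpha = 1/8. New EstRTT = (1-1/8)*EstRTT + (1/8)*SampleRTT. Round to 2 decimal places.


Given: EstRTT = 200 ms, SampleRTT = 250 ms, alpha = 1/8
New EstRTT = (1 - alpha) * EstRTT + alpha * SampleRTT
(7/8) * 200 = 175
(1/8) * 250 = 31.25
New EstRTT = 175 + 31.25 = 206.25 ms -> 206.25 ms (2 dp)

206.25


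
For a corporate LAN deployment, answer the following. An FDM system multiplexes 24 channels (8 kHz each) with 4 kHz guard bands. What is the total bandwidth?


Given: 24 channels, 8 kHz each, guard = 4 kHz
Channel bandwidth = 24 * 8 = 192 kHz
Guard bands = 23 gaps * 4 kHz = 92 kHz
Total = 192 + 92 = 284 kHz

284


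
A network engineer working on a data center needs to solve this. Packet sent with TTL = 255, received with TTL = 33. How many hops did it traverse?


Given: initial TTL = 255, received TTL = 33
Hops = initial TTL - received TTL
Hops = 255 - 33 = 222

222


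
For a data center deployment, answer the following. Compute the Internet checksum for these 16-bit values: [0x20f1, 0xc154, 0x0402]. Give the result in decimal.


Given words: [0x20f1, 0xc154, 0x0402]
Step 1: Sum all words
Raw sum = 8433 + 49492 + 1026 = 58951
One's complement = ~58951 & 0xFFFF = 6584

6584


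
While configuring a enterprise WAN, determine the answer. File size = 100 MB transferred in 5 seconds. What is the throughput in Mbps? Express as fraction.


Given: file = 100 MB, time = 5 s
File in Mb = 100 * 8 = 800 Mb
Throughput = 800 / 5 Mbps
Throughput = 160 Mbps

160


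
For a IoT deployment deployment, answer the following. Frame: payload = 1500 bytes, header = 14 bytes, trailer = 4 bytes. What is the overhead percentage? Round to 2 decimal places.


Given: payload = 1500 B, header = 14 B, trailer = 4 B
Overhead bytes = header + trailer = 14 + 4 = 18
Total frame = payload + overhead = 1500 + 18 = 1518
Overhead % = 18 / 1518 * 100 = 1.1858% -> 1.19% (2 dp)

1.19


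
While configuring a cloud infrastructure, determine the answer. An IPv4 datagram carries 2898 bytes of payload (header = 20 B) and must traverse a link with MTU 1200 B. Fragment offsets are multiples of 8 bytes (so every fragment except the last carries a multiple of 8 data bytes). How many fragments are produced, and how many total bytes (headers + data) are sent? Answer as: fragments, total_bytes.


Max data per non-final fragment = floor((MTU - header)/8)*8 = floor((1200 - 20)/8)*8 = floor(1180/8)*8 = 1176 B
Final fragment needs no 8-byte alignment: it can carry up to MTU - header = 1180 B
Non-final fragments needed = ceil((payload - 1180) / 1176) = ceil(1718/1176) = ceil(1.4609) = 2
Number of fragments = 2 + 1 = 3
Fragment sizes (data): 2 * 1176 B + 546 B (last, 546 <= 1180 OK)
Total bytes sent = payload + n_frags * header = 2898 + 3*20 = 2898 + 60 = 2958 B

3, 2958


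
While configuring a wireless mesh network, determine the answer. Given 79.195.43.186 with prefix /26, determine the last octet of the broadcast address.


Given: IP = 79.195.43.186, prefix = /26
Host bits = 32 - 26 = 6
Network last octet = 186 AND mask = 128
Host part size = 2^6 - 1 = 63
Broadcast last octet = 128 OR 63 = 191

191


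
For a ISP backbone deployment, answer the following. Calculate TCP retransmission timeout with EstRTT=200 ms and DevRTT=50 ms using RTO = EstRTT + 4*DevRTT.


Given: EstRTT = 200 ms, DevRTT = 50 ms
Timeout = EstRTT + 4 * DevRTT
4 * DevRTT = 4 * 50 = 200
Timeout = 200 + 200 = 400 ms

400


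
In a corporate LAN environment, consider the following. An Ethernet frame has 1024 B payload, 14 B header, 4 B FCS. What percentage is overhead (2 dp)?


Given: payload = 1024 B, header = 14 B, trailer = 4 B
Overhead bytes = header + trailer = 14 + 4 = 18
Total frame = payload + overhead = 1024 + 18 = 1042
Overhead % = 18 / 1042 * 100 = 1.7274% -> 1.73% (2 dp)

1.73


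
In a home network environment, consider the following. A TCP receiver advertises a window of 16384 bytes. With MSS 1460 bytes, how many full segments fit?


Given: RWND = 16384 bytes, MSS = 1460 bytes
Full segments = floor(RWND / MSS)
Full segments = floor(16384 / 1460)
Full segments = floor(11.2219) = 11

11


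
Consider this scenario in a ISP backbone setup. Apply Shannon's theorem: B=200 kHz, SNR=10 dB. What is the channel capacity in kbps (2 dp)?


Given: B = 200 kHz, SNR = 10 dB
SNR linear = 10^(10/10) = 10
1 + SNR = 11
log2(11) = 3.4594316186
C = 200 * 1000 * 3.4594316186 = 691886.3237 bps
C = 691.886324 kbps -> 691.89 kbps (2 dp)

691.89


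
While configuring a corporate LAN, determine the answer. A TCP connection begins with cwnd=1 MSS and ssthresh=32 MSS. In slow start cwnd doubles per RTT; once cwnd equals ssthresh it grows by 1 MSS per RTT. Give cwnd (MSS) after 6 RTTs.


RTT 0: cwnd = 1 MSS (initial)
RTT 1: cwnd = 2 MSS (slow start, doubled)
RTT 2: cwnd = 4 MSS (slow start, doubled)
RTT 3: cwnd = 8 MSS (slow start, doubled)
RTT 4: cwnd = 16 MSS (slow start, doubled)
RTT 5: cwnd = 32 MSS (slow start, doubled)
RTT 6: cwnd = 33 MSS (congestion avoidance, +1)

33


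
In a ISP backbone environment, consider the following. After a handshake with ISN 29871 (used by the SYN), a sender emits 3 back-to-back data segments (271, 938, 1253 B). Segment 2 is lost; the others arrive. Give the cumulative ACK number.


SYN uses sequence number 29871; first data byte = ISN + 1 = 29872.
Segment 1: SEQ = 29872, len = 271 B, covers [29872, 30142]
Segment 2: SEQ = 30143, len = 938 B, covers [30143, 31080] [LOST]
Segment 3: SEQ = 31081, len = 1253 B, covers [31081, 32333]
In-order data received: bytes [29872, 30142] (segments 1..1).
Segment 2 missing -> gap begins at byte 30143; later segments buffered out of order.
Cumulative ACK = next expected in-order byte = 29872 + 271 = 30143

30143


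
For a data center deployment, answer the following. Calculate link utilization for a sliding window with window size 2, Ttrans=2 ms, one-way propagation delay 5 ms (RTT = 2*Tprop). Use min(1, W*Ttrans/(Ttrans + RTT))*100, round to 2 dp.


Given: W = 2, Ttrans = 2 ms, RTT = 10 ms (= 2 * Tprop, Tprop = 5 ms)
Cycle time = Ttrans + RTT = 2 + 10 = 12 ms (first packet sent until its ACK returns)
W * Ttrans = 2 * 2 = 4 ms of sending per cycle
W * Ttrans / (Ttrans + RTT) = 4 / 12 = 0.333333
U = min(1, 0.333333) = 0.333333
U% = 33.33%

33.33


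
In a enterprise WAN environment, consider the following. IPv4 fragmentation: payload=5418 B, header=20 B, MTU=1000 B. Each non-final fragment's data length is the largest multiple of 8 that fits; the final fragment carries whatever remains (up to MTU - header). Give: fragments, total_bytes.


Max data per non-final fragment = floor((MTU - header)/8)*8 = floor((1000 - 20)/8)*8 = floor(980/8)*8 = 976 B
Final fragment needs no 8-byte alignment: it can carry up to MTU - header = 980 B
Non-final fragments needed = ceil((payload - 980) / 976) = ceil(4438/976) = ceil(4.5471) = 5
Number of fragments = 5 + 1 = 6
Fragment sizes (data): 5 * 976 B + 538 B (last, 538 <= 980 OK)
Total bytes sent = payload + n_frags * header = 5418 + 6*20 = 5418 + 120 = 5538 B

6, 5538


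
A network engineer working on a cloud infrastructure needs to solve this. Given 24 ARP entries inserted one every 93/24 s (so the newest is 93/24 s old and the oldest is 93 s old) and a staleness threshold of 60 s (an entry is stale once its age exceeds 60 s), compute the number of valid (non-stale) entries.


Ages are k * 93/24 s for k = 1..24 (spacing = 3.8750 s).
Entry k is valid iff k * 93/24 <= 60 iff k <= 24 * 60 / 93 = 15.4839
n_valid = floor(15.4839) = 15
(n_stale = 24 - 15 = 9)

15


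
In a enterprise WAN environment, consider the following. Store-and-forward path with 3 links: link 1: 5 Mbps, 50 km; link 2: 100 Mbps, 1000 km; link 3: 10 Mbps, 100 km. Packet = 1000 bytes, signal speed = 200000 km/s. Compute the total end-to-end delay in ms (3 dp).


Packet = 1000 bytes = 8000 bits. Store-and-forward: sum (t_trans + t_prop) per link.
Link 1: t_trans = 8000/(5*10^6) s = 1.6000 ms; t_prop = 50/200000 s = 0.2500 ms; subtotal = 1.8500 ms
Link 2: t_trans = 8000/(100*10^6) s = 0.0800 ms; t_prop = 1000/200000 s = 5.0000 ms; subtotal = 5.0800 ms
Link 3: t_trans = 8000/(10*10^6) s = 0.8000 ms; t_prop = 100/200000 s = 0.5000 ms; subtotal = 1.3000 ms
End-to-end = 1.8500 + 5.0800 + 1.3000 = 8.2300 ms -> 8.230 ms (3 dp)

8.230


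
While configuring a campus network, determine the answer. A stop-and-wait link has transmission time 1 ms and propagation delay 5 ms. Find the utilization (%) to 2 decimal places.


Given: Ttrans = 1 ms, Tprop = 5 ms
RTT = 2 * Tprop = 2 * 5 = 10 ms
U = Ttrans / (Ttrans + RTT)
U = 1 / (1 + 10)
U = 1 / 11 = 0.090909
U% = 9.09%

9.09


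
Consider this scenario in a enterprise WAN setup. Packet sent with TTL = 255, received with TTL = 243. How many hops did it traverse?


Given: initial TTL = 255, received TTL = 243
Hops = initial TTL - received TTL
Hops = 255 - 243 = 12

12


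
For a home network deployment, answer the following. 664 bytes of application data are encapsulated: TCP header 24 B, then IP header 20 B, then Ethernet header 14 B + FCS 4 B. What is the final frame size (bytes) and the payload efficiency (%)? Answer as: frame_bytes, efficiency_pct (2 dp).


TCP segment = 664 + 24 = 688 B
IP packet = 688 + 20 = 708 B
Ethernet frame = 708 + 14 + 4 = 726 B
Efficiency = app / frame = 664 / 726 = 0.914601 = 91.4601% -> 91.46% (2 dp)

726, 91.46


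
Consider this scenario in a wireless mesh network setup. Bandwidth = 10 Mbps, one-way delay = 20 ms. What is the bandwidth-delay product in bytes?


Given: bandwidth = 10 Mbps, delay = 20 ms
BDP in bits = 10 * 10^6 * 20 / 1000
BDP in bits = 200000
BDP in bytes = 200000 / 8 = 25000

25000


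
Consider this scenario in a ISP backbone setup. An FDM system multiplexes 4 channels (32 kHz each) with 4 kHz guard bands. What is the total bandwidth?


Given: 4 channels, 32 kHz each, guard = 4 kHz
Channel bandwidth = 4 * 32 = 128 kHz
Guard bands = 3 gaps * 4 kHz = 12 kHz
Total = 128 + 12 = 140 kHz

140


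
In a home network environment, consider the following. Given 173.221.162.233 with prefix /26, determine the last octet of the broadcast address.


Given: IP = 173.221.162.233, prefix = /26
Host bits = 32 - 26 = 6
Network last octet = 233 AND mask = 192
Host part size = 2^6 - 1 = 63
Broadcast last octet = 192 OR 63 = 255

255


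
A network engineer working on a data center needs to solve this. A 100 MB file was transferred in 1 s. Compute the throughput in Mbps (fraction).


Given: file = 100 MB, time = 1 s
File in Mb = 100 * 8 = 800 Mb
Throughput = 800 / 1 Mbps
Throughput = 800 Mbps

800


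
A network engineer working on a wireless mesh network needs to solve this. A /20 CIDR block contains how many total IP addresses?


Given: CIDR prefix /20
Host bits = 32 - 20 = 12
Total addresses = 2^12 = 4096

4096


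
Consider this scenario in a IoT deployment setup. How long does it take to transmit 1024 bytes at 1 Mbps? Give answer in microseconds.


Given: packet = 1024 bytes, bandwidth = 1 Mbps
Packet in bits = 1024 * 8 = 8192 bits
Bandwidth = 1 * 10^6 = 1000000 bps
Time = 8192 / 1000000 seconds
Time in us = 8192 * 10^6 / 1000000 = 8192

8192


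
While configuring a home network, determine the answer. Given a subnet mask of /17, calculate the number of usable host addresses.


Given: subnet mask /17
Host bits = 32 - 17 = 15
Total addresses = 2^15 = 32768
Usable hosts = 32768 - 2 (network + broadcast) = 32766

32766


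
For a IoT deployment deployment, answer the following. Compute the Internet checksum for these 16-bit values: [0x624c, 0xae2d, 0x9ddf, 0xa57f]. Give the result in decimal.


Given words: [0x624c, 0xae2d, 0x9ddf, 0xa57f]
Step 1: Sum all words
Raw sum = 25164 + 44589 + 40415 + 42367 = 152535
Step 2: Fold carry: (21463 + 2) = 21465
One's complement = ~21465 & 0xFFFF = 44070

44070


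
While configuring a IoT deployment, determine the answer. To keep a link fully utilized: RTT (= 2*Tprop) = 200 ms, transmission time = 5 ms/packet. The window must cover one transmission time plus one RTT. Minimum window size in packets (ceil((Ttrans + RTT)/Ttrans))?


Given: Ttrans = 5 ms, RTT = 200 ms (= 2 * Tprop, Tprop = 100 ms)
Time until first ACK returns = Ttrans + RTT = 5 + 200 = 205 ms
Need W * Ttrans >= Ttrans + RTT  ->  W >= (Ttrans + RTT) / Ttrans
(Ttrans + RTT) / Ttrans = 205 / 5 = 41
W_min = ceil(41) = 41

41


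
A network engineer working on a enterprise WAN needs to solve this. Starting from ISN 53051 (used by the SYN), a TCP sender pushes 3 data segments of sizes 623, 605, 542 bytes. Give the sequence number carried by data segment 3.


The SYN occupies sequence number ISN = 53051, so the first data byte is ISN + 1 = 53052.
SEQ of data segment i = (ISN + 1) + sum of payload sizes of segments 1..i-1.
Segment 1: SEQ = 53052, payload = 623 bytes
Segment 2: SEQ = 53675, payload = 605 bytes
Segment 3: SEQ = 54280, payload = 542 bytes
SEQ of segment 3 = 53052 + 623 + 605 = 54280

54280


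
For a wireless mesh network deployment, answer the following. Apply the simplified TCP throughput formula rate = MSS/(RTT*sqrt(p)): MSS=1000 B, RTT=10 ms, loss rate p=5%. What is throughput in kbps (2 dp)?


Given: MSS = 1000 bytes, RTT = 10 ms, loss = 5%
RTT in seconds = 10 / 1000 = 0.01
Loss rate = 5% = 0.05
sqrt(loss) = sqrt(0.05) = 0.223606797750
Throughput (bytes/s) = 1000 / (0.01 * 0.223606797750) = 447213.5955
Throughput (kbps) = 447213.5955 * 8 / 1000 = 3577.708764 -> 3577.71 kbps (2 dp)

3577.71


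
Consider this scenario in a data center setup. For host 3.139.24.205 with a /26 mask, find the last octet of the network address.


Given: IP = 3.139.24.205, prefix = /26
Subnet mask = 255.255.255.192
Last octet of IP: 205
Last octet of mask: 192
Network last octet = 205 AND 192 = 192

192


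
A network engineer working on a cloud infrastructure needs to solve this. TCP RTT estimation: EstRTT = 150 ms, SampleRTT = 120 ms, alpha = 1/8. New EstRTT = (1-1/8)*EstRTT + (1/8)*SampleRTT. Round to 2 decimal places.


Given: EstRTT = 150 ms, SampleRTT = 120 ms, alpha = 1/8
New EstRTT = (1 - alpha) * EstRTT + alpha * SampleRTT
(7/8) * 150 = 131.25
(1/8) * 120 = 15
New EstRTT = 131.25 + 15 = 146.25 ms -> 146.25 ms (2 dp)

146.25


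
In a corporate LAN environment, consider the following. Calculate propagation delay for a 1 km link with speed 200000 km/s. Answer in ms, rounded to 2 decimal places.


Given: distance = 1 km, speed = 200000 km/s
Delay = distance / speed = 1 / 200000 seconds
Delay in ms = 1 * 1000 / 200000
Delay = 0.0050 ms
Rounded to 2 dp = 0.01 ms

0.01


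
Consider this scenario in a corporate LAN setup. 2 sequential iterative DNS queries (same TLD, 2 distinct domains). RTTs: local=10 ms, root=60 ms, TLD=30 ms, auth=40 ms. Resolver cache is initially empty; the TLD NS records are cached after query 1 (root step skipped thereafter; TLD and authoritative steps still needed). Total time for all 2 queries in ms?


Lookup 1 (cold cache): local + root + TLD + auth = 10 + 60 + 30 + 40 = 140 ms
Lookups 2..2 (TLD NS cached -> skip root; new domain -> still ask TLD and auth): local + TLD + auth = 10 + 30 + 40 = 80 ms each
Remaining 1 lookups: 1 * 80 = 80 ms
Total = 140 + 80 = 220 ms

220


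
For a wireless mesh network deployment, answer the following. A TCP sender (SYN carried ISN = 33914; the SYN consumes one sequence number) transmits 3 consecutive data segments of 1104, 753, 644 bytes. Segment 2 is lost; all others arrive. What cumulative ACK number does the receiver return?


SYN uses sequence number 33914; first data byte = ISN + 1 = 33915.
Segment 1: SEQ = 33915, len = 1104 B, covers [33915, 35018]
Segment 2: SEQ = 35019, len = 753 B, covers [35019, 35771] [LOST]
Segment 3: SEQ = 35772, len = 644 B, covers [35772, 36415]
In-order data received: bytes [33915, 35018] (segments 1..1).
Segment 2 missing -> gap begins at byte 35019; later segments buffered out of order.
Cumulative ACK = next expected in-order byte = 33915 + 1104 = 35019

35019


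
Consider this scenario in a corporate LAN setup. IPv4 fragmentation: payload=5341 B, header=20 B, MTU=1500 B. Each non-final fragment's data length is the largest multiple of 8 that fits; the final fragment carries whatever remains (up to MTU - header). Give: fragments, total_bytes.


Max data per non-final fragment = floor((MTU - header)/8)*8 = floor((1500 - 20)/8)*8 = floor(1480/8)*8 = 1480 B
Final fragment needs no 8-byte alignment: it can carry up to MTU - header = 1480 B
Non-final fragments needed = ceil((payload - 1480) / 1480) = ceil(3861/1480) = ceil(2.6088) = 3
Number of fragments = 3 + 1 = 4
Fragment sizes (data): 3 * 1480 B + 901 B (last, 901 <= 1480 OK)
Total bytes sent = payload + n_frags * header = 5341 + 4*20 = 5341 + 80 = 5421 B

4, 5421


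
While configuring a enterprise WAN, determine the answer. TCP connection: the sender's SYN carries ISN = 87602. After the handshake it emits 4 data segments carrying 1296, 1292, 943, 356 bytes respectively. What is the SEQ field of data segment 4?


The SYN occupies sequence number ISN = 87602, so the first data byte is ISN + 1 = 87603.
SEQ of data segment i = (ISN + 1) + sum of payload sizes of segments 1..i-1.
Segment 1: SEQ = 87603, payload = 1296 bytes
Segment 2: SEQ = 88899, payload = 1292 bytes
Segment 3: SEQ = 90191, payload = 943 bytes
Segment 4: SEQ = 91134, payload = 356 bytes
SEQ of segment 4 = 87603 + 1296 + 1292 + 943 = 91134

91134


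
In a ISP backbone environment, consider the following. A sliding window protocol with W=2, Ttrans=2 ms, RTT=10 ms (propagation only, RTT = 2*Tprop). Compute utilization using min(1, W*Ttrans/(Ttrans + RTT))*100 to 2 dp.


Given: W = 2, Ttrans = 2 ms, RTT = 10 ms (= 2 * Tprop, Tprop = 5 ms)
Cycle time = Ttrans + RTT = 2 + 10 = 12 ms (first packet sent until its ACK returns)
W * Ttrans = 2 * 2 = 4 ms of sending per cycle
W * Ttrans / (Ttrans + RTT) = 4 / 12 = 0.333333
U = min(1, 0.333333) = 0.333333
U% = 33.33%

33.33


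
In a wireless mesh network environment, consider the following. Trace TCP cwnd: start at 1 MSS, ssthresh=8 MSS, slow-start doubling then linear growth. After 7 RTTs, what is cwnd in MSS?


RTT 0: cwnd = 1 MSS (initial)
RTT 1: cwnd = 2 MSS (slow start, doubled)
RTT 2: cwnd = 4 MSS (slow start, doubled)
RTT 3: cwnd = 8 MSS (slow start, doubled)
RTT 4: cwnd = 9 MSS (congestion avoidance, +1)
RTT 5: cwnd = 10 MSS (congestion avoidance, +1)
RTT 6: cwnd = 11 MSS (congestion avoidance, +1)
RTT 7: cwnd = 12 MSS (congestion avoidance, +1)

12


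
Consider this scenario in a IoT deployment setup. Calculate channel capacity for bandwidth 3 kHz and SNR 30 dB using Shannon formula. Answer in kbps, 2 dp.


Given: B = 3 kHz, SNR = 30 dB
SNR linear = 10^(30/10) = 1000
1 + SNR = 1001
log2(1001) = 9.9672262588
C = 3 * 1000 * 9.9672262588 = 29901.6788 bps
C = 29.901679 kbps -> 29.90 kbps (2 dp)

29.90


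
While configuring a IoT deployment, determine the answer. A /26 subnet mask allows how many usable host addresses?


Given: subnet mask /26
Host bits = 32 - 26 = 6
Total addresses = 2^6 = 64
Usable hosts = 64 - 2 (network + broadcast) = 62

62
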